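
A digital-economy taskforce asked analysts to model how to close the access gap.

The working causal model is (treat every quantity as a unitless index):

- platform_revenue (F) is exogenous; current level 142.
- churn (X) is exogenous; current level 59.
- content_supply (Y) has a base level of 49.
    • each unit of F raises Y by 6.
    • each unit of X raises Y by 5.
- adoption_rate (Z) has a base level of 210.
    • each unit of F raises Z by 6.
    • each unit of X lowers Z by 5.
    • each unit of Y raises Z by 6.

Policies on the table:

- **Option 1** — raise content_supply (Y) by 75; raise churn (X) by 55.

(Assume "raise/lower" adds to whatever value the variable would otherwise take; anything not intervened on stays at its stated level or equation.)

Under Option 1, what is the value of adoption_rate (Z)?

9768

Option 1 (Y + 75, X + 55):
  F = 142
  X = 59 + 55 = 114
  Y = 49 + 6·142 + 5·114 (+75 from intervention) = 1546
  Z = 210 + 6·142 − 5·114 + 6·1546 = 9768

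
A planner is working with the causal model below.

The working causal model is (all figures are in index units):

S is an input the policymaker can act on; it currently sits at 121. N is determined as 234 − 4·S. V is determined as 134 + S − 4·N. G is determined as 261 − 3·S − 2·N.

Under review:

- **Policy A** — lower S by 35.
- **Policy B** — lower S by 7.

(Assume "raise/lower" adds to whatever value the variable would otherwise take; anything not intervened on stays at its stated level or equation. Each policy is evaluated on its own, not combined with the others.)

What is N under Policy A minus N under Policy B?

112

Policy A (S − 35):
  S = 121 − 35 = 86
  N = 234 − 4·86 = -110
Policy B (S − 7):
  S = 121 − 7 = 114
  N = 234 − 4·114 = -222
N: -110 − (-222) = 112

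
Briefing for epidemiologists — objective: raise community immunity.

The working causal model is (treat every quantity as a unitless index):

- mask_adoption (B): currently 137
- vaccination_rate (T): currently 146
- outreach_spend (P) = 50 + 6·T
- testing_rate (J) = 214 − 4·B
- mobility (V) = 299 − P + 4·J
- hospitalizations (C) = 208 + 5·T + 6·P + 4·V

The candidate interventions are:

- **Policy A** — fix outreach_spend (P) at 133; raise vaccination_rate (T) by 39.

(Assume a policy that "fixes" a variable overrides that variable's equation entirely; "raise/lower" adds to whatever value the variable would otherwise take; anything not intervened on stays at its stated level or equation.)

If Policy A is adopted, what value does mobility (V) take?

-1170

Policy A (P := 133, T + 39):
  B = 137
  T = 146 + 39 = 185
  P = 133
  J = 214 − 4·137 = -334
  V = 299 − 133 + 4·(-334) = -1170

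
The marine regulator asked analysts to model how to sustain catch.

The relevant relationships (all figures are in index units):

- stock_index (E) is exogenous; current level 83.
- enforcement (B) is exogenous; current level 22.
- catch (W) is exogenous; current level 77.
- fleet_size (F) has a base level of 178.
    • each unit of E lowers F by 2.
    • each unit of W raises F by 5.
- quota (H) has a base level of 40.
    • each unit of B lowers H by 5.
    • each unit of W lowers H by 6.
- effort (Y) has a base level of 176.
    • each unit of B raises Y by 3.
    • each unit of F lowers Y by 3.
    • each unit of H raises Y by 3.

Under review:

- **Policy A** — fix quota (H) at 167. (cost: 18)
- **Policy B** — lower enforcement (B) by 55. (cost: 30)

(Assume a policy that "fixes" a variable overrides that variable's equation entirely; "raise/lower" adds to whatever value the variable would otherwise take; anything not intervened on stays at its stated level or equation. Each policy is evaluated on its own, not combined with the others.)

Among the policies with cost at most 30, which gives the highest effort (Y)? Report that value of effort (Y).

-448

Policy A (H := 167):
  E = 83
  B = 22
  W = 77
  F = 178 − 2·83 + 5·77 = 397
  H = 167
  Y = 176 + 3·22 − 3·397 + 3·167 = -448
Policy B (B − 55):
  E = 83
  B = 22 − 55 = -33
  W = 77
  F = 178 − 2·83 + 5·77 = 397
  H = 40 − 5·(-33) − 6·77 = -257
  Y = 176 + 3·(-33) − 3·397 + 3·(-257) = -1885
Comparing — Policy A: Y=-448, Policy B: Y=-1885. Highest is -448 (Policy A).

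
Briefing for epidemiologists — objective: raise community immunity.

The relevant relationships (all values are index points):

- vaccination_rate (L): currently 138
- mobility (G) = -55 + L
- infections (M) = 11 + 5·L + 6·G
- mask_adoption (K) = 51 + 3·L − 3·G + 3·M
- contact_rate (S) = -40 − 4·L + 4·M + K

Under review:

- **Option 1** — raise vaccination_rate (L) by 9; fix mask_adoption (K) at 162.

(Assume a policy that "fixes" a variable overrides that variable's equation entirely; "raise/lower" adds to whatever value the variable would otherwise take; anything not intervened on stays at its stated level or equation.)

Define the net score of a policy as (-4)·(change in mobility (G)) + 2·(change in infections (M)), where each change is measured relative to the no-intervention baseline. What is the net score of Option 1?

162

Baseline:
  L = 138
  G = -55 + 138 = 83
  M = 11 + 5·138 + 6·83 = 1199
Option 1 (L + 9, K := 162):
  L = 138 + 9 = 147
  G = -55 + 147 = 92
  M = 11 + 5·147 + 6·92 = 1298
ΔG = 92 − 83 = 9; ΔM = 1298 − 1199 = 99
Score = (-4)·9 + 2·99 = 162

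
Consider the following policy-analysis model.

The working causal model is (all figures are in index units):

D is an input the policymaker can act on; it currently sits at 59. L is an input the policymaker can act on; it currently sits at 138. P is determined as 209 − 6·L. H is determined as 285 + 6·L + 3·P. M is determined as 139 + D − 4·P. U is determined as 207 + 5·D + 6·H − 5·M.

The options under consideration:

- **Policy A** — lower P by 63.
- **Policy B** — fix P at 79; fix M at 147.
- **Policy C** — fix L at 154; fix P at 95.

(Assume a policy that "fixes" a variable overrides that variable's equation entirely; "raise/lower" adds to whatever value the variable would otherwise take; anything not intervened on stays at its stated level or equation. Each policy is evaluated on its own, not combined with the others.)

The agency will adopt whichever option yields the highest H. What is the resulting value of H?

1494

Policy A (P − 63):
  L = 138
  P = 209 − 6·138 (−63 from intervention) = -682
  H = 285 + 6·138 + 3·(-682) = -933
Policy B (P := 79, M := 147):
  L = 138
  P = 79
  H = 285 + 6·138 + 3·79 = 1350
Policy C (L := 154, P := 95):
  L = 154
  P = 95
  H = 285 + 6·154 + 3·95 = 1494
Comparing — Policy A: H=-933, Policy B: H=1350, Policy C: H=1494. Highest is 1494 (Policy C).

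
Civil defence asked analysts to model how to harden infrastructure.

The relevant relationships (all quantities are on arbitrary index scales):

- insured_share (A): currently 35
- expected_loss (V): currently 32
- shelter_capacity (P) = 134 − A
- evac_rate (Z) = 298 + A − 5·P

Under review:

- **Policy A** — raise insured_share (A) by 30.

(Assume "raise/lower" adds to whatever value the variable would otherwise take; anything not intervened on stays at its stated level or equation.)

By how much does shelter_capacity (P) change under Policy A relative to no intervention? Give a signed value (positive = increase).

-30

Baseline:
  A = 35
  P = 134 − 35 = 99
Policy A (A + 30):
  A = 35 + 30 = 65
  P = 134 − 65 = 69
Change in P: 69 − 99 = -30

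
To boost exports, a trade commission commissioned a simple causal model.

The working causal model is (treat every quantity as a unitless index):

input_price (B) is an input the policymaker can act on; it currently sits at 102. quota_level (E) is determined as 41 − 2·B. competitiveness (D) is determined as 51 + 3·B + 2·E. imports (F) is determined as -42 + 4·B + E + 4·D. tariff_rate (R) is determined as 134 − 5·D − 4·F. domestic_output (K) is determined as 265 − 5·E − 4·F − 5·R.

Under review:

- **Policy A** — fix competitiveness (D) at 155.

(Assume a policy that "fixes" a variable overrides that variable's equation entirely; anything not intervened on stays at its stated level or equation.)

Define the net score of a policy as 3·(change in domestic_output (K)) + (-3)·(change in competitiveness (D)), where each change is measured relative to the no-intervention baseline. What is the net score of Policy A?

32736

Baseline:
  B = 102
  E = 41 − 2·102 = -163
  D = 51 + 3·102 + 2·(-163) = 31
  F = -42 + 4·102 + (-163) + 4·31 = 327
  R = 134 − 5·31 − 4·327 = -1329
  K = 265 − 5·(-163) − 4·327 − 5·(-1329) = 6417
Policy A (D := 155):
  B = 102
  E = 41 − 2·102 = -163
  D = 155
  F = -42 + 4·102 + (-163) + 4·155 = 823
  R = 134 − 5·155 − 4·823 = -3933
  K = 265 − 5·(-163) − 4·823 − 5·(-3933) = 17453
ΔK = 17453 − 6417 = 11036; ΔD = 155 − 31 = 124
Score = 3·11036 + (-3)·124 = 32736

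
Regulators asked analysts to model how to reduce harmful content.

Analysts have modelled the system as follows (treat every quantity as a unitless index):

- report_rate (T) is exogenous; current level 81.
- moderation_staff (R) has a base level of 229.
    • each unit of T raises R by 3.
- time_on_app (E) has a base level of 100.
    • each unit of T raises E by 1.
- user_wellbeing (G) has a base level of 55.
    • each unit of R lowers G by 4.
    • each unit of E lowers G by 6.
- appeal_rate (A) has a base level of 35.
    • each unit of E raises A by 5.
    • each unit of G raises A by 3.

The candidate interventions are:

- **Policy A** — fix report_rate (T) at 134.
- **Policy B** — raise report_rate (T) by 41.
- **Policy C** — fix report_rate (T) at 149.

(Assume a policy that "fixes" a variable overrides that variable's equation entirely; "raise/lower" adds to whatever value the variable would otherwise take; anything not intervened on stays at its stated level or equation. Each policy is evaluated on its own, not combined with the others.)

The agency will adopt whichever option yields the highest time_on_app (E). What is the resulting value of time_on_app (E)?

249

Policy A (T := 134):
  T = 134
  E = 100 + 134 = 234
Policy B (T + 41):
  T = 81 + 41 = 122
  E = 100 + 122 = 222
Policy C (T := 149):
  T = 149
  E = 100 + 149 = 249
Comparing — Policy A: E=234, Policy B: E=222, Policy C: E=249. Highest is 249 (Policy C).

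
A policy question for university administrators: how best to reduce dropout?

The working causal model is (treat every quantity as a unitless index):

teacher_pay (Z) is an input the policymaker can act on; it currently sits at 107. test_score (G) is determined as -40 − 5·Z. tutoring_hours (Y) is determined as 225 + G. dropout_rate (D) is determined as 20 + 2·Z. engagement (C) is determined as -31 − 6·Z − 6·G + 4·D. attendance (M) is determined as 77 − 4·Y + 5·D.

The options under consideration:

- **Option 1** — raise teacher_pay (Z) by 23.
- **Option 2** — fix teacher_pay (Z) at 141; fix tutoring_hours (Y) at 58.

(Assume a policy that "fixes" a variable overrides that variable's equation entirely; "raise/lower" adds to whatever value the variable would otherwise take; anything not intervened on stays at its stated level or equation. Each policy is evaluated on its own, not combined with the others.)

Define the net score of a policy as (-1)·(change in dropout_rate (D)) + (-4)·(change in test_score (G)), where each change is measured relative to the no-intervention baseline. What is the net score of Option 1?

Baseline:
  Z = 107
  G = -40 − 5·107 = -575
  D = 20 + 2·107 = 234
Option 1 (Z + 23):
  Z = 107 + 23 = 130
  G = -40 − 5·130 = -690
  D = 20 + 2·130 = 280
ΔD = 280 − 234 = 46; ΔG = -690 − (-575) = -115
Score = (-1)·46 + (-4)·(-115) = 414

414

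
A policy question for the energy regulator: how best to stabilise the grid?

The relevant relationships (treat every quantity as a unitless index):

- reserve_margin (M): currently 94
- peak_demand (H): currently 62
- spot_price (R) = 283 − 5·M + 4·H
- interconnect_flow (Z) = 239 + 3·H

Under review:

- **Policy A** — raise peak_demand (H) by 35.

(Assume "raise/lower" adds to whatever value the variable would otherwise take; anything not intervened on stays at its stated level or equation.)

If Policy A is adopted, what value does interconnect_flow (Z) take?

Policy A (H + 35):
  H = 62 + 35 = 97
  Z = 239 + 3·97 = 530

530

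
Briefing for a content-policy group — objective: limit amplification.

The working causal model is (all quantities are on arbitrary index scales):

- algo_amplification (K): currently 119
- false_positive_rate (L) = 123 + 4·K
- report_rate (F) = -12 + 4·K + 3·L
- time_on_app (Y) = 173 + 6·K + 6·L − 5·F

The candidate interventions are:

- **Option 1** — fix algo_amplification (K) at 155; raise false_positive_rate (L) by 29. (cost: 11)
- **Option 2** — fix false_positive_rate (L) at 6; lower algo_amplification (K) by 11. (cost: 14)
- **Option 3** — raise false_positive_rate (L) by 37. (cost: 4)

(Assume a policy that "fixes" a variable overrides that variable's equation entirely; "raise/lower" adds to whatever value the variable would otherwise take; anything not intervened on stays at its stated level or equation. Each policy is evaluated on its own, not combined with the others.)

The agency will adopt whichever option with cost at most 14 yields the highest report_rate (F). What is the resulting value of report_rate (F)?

2924

Option 1 (K := 155, L + 29):
  K = 155
  L = 123 + 4·155 (+29 from intervention) = 772
  F = -12 + 4·155 + 3·772 = 2924
Option 2 (L := 6, K − 11):
  K = 119 − 11 = 108
  L = 6
  F = -12 + 4·108 + 3·6 = 438
Option 3 (L + 37):
  K = 119
  L = 123 + 4·119 (+37 from intervention) = 636
  F = -12 + 4·119 + 3·636 = 2372
Comparing — Option 1: F=2924, Option 2: F=438, Option 3: F=2372. Highest is 2924 (Option 1).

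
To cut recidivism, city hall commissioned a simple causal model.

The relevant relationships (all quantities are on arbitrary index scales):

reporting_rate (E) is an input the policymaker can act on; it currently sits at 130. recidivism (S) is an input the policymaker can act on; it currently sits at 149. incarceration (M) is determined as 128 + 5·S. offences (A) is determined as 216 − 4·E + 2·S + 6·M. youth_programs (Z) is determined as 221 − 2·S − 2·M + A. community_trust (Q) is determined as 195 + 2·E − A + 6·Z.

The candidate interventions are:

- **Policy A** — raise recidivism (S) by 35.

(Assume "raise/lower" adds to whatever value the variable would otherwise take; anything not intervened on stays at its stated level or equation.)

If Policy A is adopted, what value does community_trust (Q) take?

Policy A (S + 35):
  E = 130
  S = 149 + 35 = 184
  M = 128 + 5·184 = 1048
  A = 216 − 4·130 + 2·184 + 6·1048 = 6352
  Z = 221 − 2·184 − 2·1048 + 6352 = 4109
  Q = 195 + 2·130 − 6352 + 6·4109 = 18757

18757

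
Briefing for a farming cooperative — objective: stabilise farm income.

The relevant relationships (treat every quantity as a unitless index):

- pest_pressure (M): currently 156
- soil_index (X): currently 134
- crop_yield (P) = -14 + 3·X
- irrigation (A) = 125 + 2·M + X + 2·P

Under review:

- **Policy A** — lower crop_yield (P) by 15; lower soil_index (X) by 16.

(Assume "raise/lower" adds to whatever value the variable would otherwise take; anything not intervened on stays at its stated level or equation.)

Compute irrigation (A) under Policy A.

1205

Policy A (P − 15, X − 16):
  M = 156
  X = 134 − 16 = 118
  P = -14 + 3·118 (−15 from intervention) = 325
  A = 125 + 2·156 + 118 + 2·325 = 1205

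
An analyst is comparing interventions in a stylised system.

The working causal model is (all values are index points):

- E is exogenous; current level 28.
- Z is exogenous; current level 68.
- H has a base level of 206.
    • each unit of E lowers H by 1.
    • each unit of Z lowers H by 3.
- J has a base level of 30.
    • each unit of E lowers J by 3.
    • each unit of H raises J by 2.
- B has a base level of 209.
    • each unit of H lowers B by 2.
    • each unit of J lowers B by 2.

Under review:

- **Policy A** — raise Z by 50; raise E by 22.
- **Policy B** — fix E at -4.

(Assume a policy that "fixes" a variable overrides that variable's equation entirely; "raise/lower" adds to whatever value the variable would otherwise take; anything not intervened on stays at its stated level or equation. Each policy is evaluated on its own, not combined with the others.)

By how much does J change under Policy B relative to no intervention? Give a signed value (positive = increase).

Baseline:
  E = 28
  Z = 68
  H = 206 − 28 − 3·68 = -26
  J = 30 − 3·28 + 2·(-26) = -106
Policy B (E := -4):
  E = -4
  Z = 68
  H = 206 − (-4) − 3·68 = 6
  J = 30 − 3·(-4) + 2·6 = 54
Change in J: 54 − (-106) = 160

160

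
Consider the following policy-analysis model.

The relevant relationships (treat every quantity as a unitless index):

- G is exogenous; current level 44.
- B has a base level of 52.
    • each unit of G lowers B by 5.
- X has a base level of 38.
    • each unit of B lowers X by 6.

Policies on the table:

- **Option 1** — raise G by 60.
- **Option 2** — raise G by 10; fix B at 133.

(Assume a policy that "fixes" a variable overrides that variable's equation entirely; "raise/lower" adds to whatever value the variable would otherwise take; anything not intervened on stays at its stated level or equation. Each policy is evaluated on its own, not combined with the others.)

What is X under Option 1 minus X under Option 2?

Option 1 (G + 60):
  G = 44 + 60 = 104
  B = 52 − 5·104 = -468
  X = 38 − 6·(-468) = 2846
Option 2 (G + 10, B := 133):
  G = 44 + 10 = 54
  B = 133
  X = 38 − 6·133 = -760
X: 2846 − (-760) = 3606

3606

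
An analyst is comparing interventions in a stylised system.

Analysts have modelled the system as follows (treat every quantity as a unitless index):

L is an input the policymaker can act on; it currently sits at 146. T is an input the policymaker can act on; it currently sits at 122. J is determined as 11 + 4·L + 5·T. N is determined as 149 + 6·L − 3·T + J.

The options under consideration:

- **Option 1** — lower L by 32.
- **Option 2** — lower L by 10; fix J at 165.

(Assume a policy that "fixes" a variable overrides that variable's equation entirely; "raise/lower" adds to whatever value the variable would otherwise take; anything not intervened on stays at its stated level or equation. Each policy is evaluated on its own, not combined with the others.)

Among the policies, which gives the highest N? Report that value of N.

1544

Option 1 (L − 32):
  L = 146 − 32 = 114
  T = 122
  J = 11 + 4·114 + 5·122 = 1077
  N = 149 + 6·114 − 3·122 + 1077 = 1544
Option 2 (L − 10, J := 165):
  L = 146 − 10 = 136
  T = 122
  J = 165
  N = 149 + 6·136 − 3·122 + 165 = 764
Comparing — Option 1: N=1544, Option 2: N=764. Highest is 1544 (Option 1).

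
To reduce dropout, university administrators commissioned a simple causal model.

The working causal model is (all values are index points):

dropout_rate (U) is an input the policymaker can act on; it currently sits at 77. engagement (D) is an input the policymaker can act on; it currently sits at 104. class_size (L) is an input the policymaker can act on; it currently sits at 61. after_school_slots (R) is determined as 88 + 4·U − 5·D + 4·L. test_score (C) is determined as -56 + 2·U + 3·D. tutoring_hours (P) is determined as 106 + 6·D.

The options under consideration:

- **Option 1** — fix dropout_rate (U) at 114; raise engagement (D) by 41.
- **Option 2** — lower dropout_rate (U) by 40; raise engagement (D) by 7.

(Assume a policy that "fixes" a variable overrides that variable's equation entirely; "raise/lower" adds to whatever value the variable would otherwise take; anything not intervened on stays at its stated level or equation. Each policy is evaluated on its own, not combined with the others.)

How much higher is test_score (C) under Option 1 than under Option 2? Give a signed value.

Option 1 (U := 114, D + 41):
  U = 114
  D = 104 + 41 = 145
  C = -56 + 2·114 + 3·145 = 607
Option 2 (U − 40, D + 7):
  U = 77 − 40 = 37
  D = 104 + 7 = 111
  C = -56 + 2·37 + 3·111 = 351
C: 607 − 351 = 256

256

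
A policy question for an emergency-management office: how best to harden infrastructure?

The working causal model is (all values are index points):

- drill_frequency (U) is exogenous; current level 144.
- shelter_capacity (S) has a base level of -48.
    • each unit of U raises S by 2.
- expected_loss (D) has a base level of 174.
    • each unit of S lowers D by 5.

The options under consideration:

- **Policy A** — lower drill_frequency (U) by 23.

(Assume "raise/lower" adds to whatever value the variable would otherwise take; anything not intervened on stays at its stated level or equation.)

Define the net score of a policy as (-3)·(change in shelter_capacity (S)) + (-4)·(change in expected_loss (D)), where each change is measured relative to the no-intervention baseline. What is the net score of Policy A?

Baseline:
  U = 144
  S = -48 + 2·144 = 240
  D = 174 − 5·240 = -1026
Policy A (U − 23):
  U = 144 − 23 = 121
  S = -48 + 2·121 = 194
  D = 174 − 5·194 = -796
ΔS = 194 − 240 = -46; ΔD = -796 − (-1026) = 230
Score = (-3)·(-46) + (-4)·230 = -782

-782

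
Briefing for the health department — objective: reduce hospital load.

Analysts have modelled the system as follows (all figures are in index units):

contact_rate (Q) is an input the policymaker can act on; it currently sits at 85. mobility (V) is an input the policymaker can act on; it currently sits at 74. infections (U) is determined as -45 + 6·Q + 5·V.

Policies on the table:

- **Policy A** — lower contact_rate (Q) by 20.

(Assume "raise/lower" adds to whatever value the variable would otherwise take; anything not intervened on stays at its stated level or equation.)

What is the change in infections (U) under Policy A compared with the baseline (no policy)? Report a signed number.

Baseline:
  Q = 85
  V = 74
  U = -45 + 6·85 + 5·74 = 835
Policy A (Q − 20):
  Q = 85 − 20 = 65
  V = 74
  U = -45 + 6·65 + 5·74 = 715
Change in U: 715 − 835 = -120

-120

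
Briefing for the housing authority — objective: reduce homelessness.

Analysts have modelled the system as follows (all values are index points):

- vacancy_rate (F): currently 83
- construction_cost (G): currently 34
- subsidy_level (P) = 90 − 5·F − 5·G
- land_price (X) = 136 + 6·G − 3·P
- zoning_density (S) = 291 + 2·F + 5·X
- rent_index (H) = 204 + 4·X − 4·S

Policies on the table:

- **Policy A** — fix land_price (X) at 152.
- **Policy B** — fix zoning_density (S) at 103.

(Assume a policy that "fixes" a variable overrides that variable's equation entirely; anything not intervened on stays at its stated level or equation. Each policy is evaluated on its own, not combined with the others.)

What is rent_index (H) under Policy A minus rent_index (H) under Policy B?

-11148

Policy A (X := 152):
  F = 83
  G = 34
  P = 90 − 5·83 − 5·34 = -495
  X = 152
  S = 291 + 2·83 + 5·152 = 1217
  H = 204 + 4·152 − 4·1217 = -4056
Policy B (S := 103):
  F = 83
  G = 34
  P = 90 − 5·83 − 5·34 = -495
  X = 136 + 6·34 − 3·(-495) = 1825
  S = 103
  H = 204 + 4·1825 − 4·103 = 7092
H: -4056 − 7092 = -11148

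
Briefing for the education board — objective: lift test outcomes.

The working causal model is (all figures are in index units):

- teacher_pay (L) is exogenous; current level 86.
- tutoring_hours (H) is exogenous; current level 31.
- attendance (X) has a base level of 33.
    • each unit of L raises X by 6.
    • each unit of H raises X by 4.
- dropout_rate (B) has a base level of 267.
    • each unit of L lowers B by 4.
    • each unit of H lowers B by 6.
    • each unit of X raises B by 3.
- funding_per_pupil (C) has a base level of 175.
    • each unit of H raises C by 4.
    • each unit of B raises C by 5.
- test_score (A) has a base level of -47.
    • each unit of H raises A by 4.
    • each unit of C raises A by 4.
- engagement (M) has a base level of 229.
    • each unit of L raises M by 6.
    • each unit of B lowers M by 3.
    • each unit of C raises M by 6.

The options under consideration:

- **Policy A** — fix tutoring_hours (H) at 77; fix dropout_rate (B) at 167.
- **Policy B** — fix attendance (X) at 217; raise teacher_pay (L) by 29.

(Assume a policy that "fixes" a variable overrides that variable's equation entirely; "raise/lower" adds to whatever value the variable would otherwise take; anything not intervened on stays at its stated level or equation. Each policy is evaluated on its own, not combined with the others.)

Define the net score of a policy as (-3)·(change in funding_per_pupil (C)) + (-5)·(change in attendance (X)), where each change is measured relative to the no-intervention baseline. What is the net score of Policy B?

24540

Baseline:
  L = 86
  H = 31
  X = 33 + 6·86 + 4·31 = 673
  B = 267 − 4·86 − 6·31 + 3·673 = 1756
  C = 175 + 4·31 + 5·1756 = 9079
Policy B (X := 217, L + 29):
  L = 86 + 29 = 115
  H = 31
  X = 217
  B = 267 − 4·115 − 6·31 + 3·217 = 272
  C = 175 + 4·31 + 5·272 = 1659
ΔC = 1659 − 9079 = -7420; ΔX = 217 − 673 = -456
Score = (-3)·(-7420) + (-5)·(-456) = 24540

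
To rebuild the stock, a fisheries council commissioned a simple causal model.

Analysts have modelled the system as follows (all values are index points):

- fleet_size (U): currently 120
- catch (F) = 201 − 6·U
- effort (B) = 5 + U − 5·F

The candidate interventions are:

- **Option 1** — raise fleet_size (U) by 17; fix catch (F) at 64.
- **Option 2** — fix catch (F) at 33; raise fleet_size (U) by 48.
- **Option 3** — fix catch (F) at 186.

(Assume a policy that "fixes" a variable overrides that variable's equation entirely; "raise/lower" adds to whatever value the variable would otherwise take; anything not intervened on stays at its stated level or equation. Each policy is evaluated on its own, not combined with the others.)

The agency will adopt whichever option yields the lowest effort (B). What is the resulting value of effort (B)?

-805

Option 1 (U + 17, F := 64):
  U = 120 + 17 = 137
  F = 64
  B = 5 + 137 − 5·64 = -178
Option 2 (F := 33, U + 48):
  U = 120 + 48 = 168
  F = 33
  B = 5 + 168 − 5·33 = 8
Option 3 (F := 186):
  U = 120
  F = 186
  B = 5 + 120 − 5·186 = -805
Comparing — Option 1: B=-178, Option 2: B=8, Option 3: B=-805. Lowest is -805 (Option 3).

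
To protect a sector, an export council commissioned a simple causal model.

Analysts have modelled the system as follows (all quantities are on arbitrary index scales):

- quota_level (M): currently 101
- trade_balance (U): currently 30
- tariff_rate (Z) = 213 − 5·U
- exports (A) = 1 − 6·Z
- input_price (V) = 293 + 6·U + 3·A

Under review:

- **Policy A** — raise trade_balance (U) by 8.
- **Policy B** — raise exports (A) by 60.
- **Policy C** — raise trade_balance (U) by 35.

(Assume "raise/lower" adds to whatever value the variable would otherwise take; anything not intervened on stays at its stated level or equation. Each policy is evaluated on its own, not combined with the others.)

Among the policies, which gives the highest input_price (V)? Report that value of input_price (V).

Policy A (U + 8):
  U = 30 + 8 = 38
  Z = 213 − 5·38 = 23
  A = 1 − 6·23 = -137
  V = 293 + 6·38 + 3·(-137) = 110
Policy B (A + 60):
  U = 30
  Z = 213 − 5·30 = 63
  A = 1 − 6·63 (+60 from intervention) = -317
  V = 293 + 6·30 + 3·(-317) = -478
Policy C (U + 35):
  U = 30 + 35 = 65
  Z = 213 − 5·65 = -112
  A = 1 − 6·(-112) = 673
  V = 293 + 6·65 + 3·673 = 2702
Comparing — Policy A: V=110, Policy B: V=-478, Policy C: V=2702. Highest is 2702 (Policy C).

2702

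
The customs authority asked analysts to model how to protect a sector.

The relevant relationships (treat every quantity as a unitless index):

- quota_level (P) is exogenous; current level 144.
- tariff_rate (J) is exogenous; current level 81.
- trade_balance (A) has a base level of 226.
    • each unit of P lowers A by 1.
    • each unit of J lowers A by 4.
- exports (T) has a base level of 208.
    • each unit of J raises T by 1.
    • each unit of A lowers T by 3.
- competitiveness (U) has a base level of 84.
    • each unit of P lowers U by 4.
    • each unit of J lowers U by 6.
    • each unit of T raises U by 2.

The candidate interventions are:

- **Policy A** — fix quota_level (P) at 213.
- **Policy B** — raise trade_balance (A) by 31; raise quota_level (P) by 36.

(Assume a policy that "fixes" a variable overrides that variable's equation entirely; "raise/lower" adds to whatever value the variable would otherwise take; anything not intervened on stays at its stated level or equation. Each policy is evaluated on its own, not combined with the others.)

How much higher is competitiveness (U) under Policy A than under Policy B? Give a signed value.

252

Policy A (P := 213):
  P = 213
  J = 81
  A = 226 − 213 − 4·81 = -311
  T = 208 + 81 − 3·(-311) = 1222
  U = 84 − 4·213 − 6·81 + 2·1222 = 1190
Policy B (A + 31, P + 36):
  P = 144 + 36 = 180
  J = 81
  A = 226 − 180 − 4·81 (+31 from intervention) = -247
  T = 208 + 81 − 3·(-247) = 1030
  U = 84 − 4·180 − 6·81 + 2·1030 = 938
U: 1190 − 938 = 252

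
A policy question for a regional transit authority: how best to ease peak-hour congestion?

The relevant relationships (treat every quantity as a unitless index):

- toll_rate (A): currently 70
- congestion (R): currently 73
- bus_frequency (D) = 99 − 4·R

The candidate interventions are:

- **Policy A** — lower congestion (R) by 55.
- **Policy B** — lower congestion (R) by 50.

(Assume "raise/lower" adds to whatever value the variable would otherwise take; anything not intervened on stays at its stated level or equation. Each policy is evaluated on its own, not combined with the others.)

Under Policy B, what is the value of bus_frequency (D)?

7

Policy B (R − 50):
  R = 73 − 50 = 23
  D = 99 − 4·23 = 7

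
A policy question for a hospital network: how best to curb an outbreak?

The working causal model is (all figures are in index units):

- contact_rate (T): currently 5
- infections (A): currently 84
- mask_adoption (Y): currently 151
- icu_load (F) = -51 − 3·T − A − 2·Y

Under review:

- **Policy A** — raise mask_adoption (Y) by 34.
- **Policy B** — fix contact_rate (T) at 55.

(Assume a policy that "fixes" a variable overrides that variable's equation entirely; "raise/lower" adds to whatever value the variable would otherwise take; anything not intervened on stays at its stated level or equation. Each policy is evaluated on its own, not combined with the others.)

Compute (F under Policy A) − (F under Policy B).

Policy A (Y + 34):
  T = 5
  A = 84
  Y = 151 + 34 = 185
  F = -51 − 3·5 − 84 − 2·185 = -520
Policy B (T := 55):
  T = 55
  A = 84
  Y = 151
  F = -51 − 3·55 − 84 − 2·151 = -602
F: -520 − (-602) = 82

82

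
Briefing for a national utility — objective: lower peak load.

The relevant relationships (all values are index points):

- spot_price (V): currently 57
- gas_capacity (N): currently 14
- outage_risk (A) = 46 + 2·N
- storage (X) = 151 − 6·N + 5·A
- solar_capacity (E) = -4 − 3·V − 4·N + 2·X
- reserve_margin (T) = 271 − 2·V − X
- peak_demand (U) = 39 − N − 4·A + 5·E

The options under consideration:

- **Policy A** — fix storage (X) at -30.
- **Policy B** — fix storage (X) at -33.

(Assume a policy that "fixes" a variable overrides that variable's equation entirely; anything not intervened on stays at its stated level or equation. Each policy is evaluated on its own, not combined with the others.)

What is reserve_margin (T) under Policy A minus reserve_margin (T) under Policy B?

-3

Policy A (X := -30):
  V = 57
  N = 14
  A = 46 + 2·14 = 74
  X = -30
  T = 271 − 2·57 − (-30) = 187
Policy B (X := -33):
  V = 57
  N = 14
  A = 46 + 2·14 = 74
  X = -33
  T = 271 − 2·57 − (-33) = 190
T: 187 − 190 = -3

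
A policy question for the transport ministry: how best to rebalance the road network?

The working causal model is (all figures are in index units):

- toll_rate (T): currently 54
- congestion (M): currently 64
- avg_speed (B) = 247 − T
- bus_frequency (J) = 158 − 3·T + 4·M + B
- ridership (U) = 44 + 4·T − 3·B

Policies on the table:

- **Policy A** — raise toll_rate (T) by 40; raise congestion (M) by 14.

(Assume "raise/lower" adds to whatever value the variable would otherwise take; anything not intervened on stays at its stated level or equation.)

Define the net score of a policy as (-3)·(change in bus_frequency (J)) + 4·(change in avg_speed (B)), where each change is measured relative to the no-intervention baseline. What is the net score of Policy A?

152

Baseline:
  T = 54
  M = 64
  B = 247 − 54 = 193
  J = 158 − 3·54 + 4·64 + 193 = 445
Policy A (T + 40, M + 14):
  T = 54 + 40 = 94
  M = 64 + 14 = 78
  B = 247 − 94 = 153
  J = 158 − 3·94 + 4·78 + 153 = 341
ΔJ = 341 − 445 = -104; ΔB = 153 − 193 = -40
Score = (-3)·(-104) + 4·(-40) = 152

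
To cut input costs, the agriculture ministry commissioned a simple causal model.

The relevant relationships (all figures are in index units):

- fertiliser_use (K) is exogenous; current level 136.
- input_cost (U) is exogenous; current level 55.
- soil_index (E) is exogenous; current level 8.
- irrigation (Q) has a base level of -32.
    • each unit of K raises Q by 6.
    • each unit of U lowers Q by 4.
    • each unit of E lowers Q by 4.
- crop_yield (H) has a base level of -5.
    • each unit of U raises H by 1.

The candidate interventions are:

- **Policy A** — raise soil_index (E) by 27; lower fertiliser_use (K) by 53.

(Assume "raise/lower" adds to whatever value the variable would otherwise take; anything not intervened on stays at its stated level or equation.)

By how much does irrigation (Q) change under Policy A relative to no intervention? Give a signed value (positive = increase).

Baseline:
  K = 136
  U = 55
  E = 8
  Q = -32 + 6·136 − 4·55 − 4·8 = 532
Policy A (E + 27, K − 53):
  K = 136 − 53 = 83
  U = 55
  E = 8 + 27 = 35
  Q = -32 + 6·83 − 4·55 − 4·35 = 106
Change in Q: 106 − 532 = -426

-426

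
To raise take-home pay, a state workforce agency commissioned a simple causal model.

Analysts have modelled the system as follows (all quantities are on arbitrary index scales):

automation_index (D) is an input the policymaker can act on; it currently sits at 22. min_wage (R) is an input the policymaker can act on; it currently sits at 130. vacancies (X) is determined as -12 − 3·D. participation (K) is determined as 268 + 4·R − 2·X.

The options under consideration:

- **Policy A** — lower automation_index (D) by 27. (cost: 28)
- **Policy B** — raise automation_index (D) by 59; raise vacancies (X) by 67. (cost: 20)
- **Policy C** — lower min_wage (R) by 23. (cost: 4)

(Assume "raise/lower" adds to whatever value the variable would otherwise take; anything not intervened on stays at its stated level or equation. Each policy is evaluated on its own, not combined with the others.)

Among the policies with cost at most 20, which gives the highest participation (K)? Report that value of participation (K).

1164

Policy B (D + 59, X + 67):
  D = 22 + 59 = 81
  R = 130
  X = -12 − 3·81 (+67 from intervention) = -188
  K = 268 + 4·130 − 2·(-188) = 1164
Policy C (R − 23):
  D = 22
  R = 130 − 23 = 107
  X = -12 − 3·22 = -78
  K = 268 + 4·107 − 2·(-78) = 852
Comparing — Policy B: K=1164, Policy C: K=852. Highest is 1164 (Policy B).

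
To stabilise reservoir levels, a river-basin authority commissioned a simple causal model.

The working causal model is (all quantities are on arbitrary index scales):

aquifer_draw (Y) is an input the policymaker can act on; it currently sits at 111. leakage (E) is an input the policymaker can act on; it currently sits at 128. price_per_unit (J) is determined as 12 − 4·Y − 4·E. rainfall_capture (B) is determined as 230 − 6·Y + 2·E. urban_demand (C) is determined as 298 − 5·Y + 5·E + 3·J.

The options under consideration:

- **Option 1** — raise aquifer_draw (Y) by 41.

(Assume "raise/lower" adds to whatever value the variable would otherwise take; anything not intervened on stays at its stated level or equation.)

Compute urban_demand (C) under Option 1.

Option 1 (Y + 41):
  Y = 111 + 41 = 152
  E = 128
  J = 12 − 4·152 − 4·128 = -1108
  C = 298 − 5·152 + 5·128 + 3·(-1108) = -3146

-3146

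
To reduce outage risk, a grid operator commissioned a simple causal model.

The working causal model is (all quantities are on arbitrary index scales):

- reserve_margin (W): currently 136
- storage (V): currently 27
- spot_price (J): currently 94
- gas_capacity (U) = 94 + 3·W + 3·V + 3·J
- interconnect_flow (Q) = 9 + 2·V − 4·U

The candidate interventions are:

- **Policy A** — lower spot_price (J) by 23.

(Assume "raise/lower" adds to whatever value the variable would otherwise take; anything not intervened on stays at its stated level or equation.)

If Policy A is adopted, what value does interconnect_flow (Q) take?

-3121

Policy A (J − 23):
  W = 136
  V = 27
  J = 94 − 23 = 71
  U = 94 + 3·136 + 3·27 + 3·71 = 796
  Q = 9 + 2·27 − 4·796 = -3121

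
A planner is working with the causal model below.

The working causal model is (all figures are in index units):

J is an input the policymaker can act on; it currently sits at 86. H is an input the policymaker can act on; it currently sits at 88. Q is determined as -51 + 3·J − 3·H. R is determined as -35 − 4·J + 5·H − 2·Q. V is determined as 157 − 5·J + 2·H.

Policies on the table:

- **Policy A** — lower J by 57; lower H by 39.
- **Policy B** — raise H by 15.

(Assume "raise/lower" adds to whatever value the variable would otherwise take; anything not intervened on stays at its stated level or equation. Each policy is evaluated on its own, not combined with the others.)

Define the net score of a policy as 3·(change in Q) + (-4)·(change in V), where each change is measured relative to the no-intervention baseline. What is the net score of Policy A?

-990

Baseline:
  J = 86
  H = 88
  Q = -51 + 3·86 − 3·88 = -57
  V = 157 − 5·86 + 2·88 = -97
Policy A (J − 57, H − 39):
  J = 86 − 57 = 29
  H = 88 − 39 = 49
  Q = -51 + 3·29 − 3·49 = -111
  V = 157 − 5·29 + 2·49 = 110
ΔQ = -111 − (-57) = -54; ΔV = 110 − (-97) = 207
Score = 3·(-54) + (-4)·207 = -990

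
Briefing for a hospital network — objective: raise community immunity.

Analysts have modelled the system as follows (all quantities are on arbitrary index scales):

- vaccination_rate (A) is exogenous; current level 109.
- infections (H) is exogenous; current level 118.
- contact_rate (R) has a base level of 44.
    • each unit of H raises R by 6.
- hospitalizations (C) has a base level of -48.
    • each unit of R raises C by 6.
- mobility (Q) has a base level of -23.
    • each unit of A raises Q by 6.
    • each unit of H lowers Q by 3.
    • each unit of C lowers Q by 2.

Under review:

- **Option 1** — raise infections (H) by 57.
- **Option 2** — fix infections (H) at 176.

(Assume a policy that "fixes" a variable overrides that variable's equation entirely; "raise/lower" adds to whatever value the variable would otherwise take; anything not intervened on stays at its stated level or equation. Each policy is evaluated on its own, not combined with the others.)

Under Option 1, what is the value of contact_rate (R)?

Option 1 (H + 57):
  H = 118 + 57 = 175
  R = 44 + 6·175 = 1094

1094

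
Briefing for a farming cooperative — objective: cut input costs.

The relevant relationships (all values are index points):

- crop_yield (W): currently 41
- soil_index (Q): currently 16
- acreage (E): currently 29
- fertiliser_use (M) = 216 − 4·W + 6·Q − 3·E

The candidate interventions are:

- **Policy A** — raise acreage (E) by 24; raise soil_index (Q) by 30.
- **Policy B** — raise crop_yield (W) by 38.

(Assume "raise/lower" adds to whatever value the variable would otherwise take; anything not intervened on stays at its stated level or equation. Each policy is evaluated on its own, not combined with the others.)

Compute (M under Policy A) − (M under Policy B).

260

Policy A (E + 24, Q + 30):
  W = 41
  Q = 16 + 30 = 46
  E = 29 + 24 = 53
  M = 216 − 4·41 + 6·46 − 3·53 = 169
Policy B (W + 38):
  W = 41 + 38 = 79
  Q = 16
  E = 29
  M = 216 − 4·79 + 6·16 − 3·29 = -91
M: 169 − (-91) = 260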